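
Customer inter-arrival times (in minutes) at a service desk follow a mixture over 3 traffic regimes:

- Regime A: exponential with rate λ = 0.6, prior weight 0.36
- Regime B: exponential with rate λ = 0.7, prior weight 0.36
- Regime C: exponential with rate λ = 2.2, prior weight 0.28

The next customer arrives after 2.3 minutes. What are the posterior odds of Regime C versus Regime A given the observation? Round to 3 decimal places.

Since P(k|x) ∝ π_k f_k(x), the posterior odds are π_i f_i(x) / (π_j f_j(x)).
Evaluate each component's likelihood at the observed value:
  f_A = 0.150947
  f_B = 0.139921
  f_C = 0.0139602
0.00390886 / 0.054341 ≈ 0.072

0.072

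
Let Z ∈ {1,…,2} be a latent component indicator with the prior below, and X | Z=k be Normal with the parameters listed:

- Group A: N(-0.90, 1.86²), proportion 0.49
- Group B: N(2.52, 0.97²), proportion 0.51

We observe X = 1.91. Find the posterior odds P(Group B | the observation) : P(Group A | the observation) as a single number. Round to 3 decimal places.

Posterior odds = (w_i f_i(x)) / (w_j f_j(x)); the normalising sum cancels.
Normal densities:
  f_A = (1/(1.86·√(2π)))·exp(−(1.91−-0.90)²/(2·1.86²)) = 0.214485·exp(-1.14119) = 0.068515
  f_B = (1/(0.97·√(2π)))·exp(−(1.91−2.52)²/(2·0.97²)) = 0.411281·exp(-0.19774) = 0.337491
Posterior odds = (w_B·f_B) / (w_A·f_A) = (0.51·0.337491) / (0.49·0.068515) = 0.172121 / 0.0335724 ≈ 5.127

5.127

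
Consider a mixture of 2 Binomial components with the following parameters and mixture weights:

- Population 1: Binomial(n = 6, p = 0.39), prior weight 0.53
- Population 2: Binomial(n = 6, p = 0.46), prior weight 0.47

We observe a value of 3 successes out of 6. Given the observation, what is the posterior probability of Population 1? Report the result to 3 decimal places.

P(component k | x) = π_k·f_k(x) / marginal(x), where marginal(x) = Σ_j π_j·f_j(x).
Evaluate each component's likelihood at the observed value:
  p_1 = C(6,3)·0.39^3·0.61^3 = 20·0.059319·0.226981 = 0.269286
  p_2 = C(6,3)·0.46^3·0.54^3 = 20·0.097336·0.157464 = 0.306538
Unnormalised posteriors:
  π_1·p_1 = 0.53 × 0.269286 = 0.142721
  π_2·p_2 = 0.47 × 0.306538 = 0.144073
Normaliser: 0.142721 + 0.144073 = 0.286794
P(Population 1 | x) ≈ 0.498

0.498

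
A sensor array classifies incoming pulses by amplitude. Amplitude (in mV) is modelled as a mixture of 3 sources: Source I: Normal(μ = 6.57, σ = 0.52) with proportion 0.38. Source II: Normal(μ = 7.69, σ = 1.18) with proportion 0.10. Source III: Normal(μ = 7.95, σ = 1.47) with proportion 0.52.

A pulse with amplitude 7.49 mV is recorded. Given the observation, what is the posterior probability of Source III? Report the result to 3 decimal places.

By Bayes' theorem, P(k | x) = π_k f_k(x) / Σ_j π_j f_j(x).
Component likelihoods at x = 7.49 mV:
  L_I = (1/(0.52·√(2π)))·exp(−(7.49−6.57)²/(2·0.52²)) = 0.767197·exp(-1.56509) = 0.160397
  L_II = (1/(1.18·√(2π)))·exp(−(7.49−7.69)²/(2·1.18²)) = 0.338087·exp(-0.01436) = 0.333265
  L_III = (1/(1.47·√(2π)))·exp(−(7.49−7.95)²/(2·1.47²)) = 0.271389·exp(-0.04896) = 0.258422
Weight by the priors:
  π_I·L_I = 0.38 × 0.160397 = 0.060951
  π_II·L_II = 0.10 × 0.333265 = 0.0333265
  π_III·L_III = 0.52 × 0.258422 = 0.134379
Sum: 0.060951 + 0.0333265 + 0.134379 = 0.228657
P(Source III | 7.49 mV) ≈ 0.588

0.588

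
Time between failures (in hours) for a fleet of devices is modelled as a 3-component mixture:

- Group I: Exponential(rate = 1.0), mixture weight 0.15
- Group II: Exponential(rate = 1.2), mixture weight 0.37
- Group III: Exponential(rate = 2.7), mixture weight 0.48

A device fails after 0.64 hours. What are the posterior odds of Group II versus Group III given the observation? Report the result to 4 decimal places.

0.8947

Posterior odds = (π_i f_i(x)) / (π_j f_j(x)); the normalising sum cancels.
Component likelihoods at x = 0.64 hours:
  f_I = 0.527292
  f_II = 0.556728
  f_III = 0.479626
Odds = (0.37/0.48) × (0.556728/0.479626) = 0.770833 × 1.16075 ≈ 0.8947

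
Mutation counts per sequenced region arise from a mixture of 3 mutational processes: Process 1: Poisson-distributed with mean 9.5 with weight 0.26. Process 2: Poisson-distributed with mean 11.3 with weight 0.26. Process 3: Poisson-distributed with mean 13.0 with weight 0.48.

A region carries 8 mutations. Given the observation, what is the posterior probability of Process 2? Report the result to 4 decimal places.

0.2821

The responsibility of component k is π_k f_k(x) divided by Σ_j π_j f_j(x).
Poisson probabilities:
  f_1 = e^(−9.5)·9.5^8/8! = 0.12316
  f_2 = e^(−11.3)·11.3^8/8! = 0.0815792
  f_3 = e^(−13.0)·13.0^8/8! = 0.0457297
Unnormalised posteriors:
  π_1·f_1 = 0.26 × 0.12316 = 0.0320217
  π_2·f_2 = 0.26 × 0.0815792 = 0.0212106
  π_3·f_3 = 0.48 × 0.0457297 = 0.0219502
Marginal: 0.0320217 + 0.0212106 + 0.0219502 = 0.0751825
Responsibility of Process 2: 0.0212106 / 0.0751825 ≈ 0.2821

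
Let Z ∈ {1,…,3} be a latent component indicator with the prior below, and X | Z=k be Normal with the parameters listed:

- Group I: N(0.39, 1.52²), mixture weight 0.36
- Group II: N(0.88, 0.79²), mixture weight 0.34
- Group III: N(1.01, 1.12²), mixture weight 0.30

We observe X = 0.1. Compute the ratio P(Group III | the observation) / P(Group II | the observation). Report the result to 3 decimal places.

0.728

Since P(k|x) ∝ w_k f_k(x), the posterior odds are w_i f_i(x) / (w_j f_j(x)).
Normal densities:
  L_I = 0.257728
  L_II = 0.310169
  L_III = 0.25606
Posterior odds = (w_III·L_III) / (w_II·L_II) = (0.30·0.25606) / (0.34·0.310169) = 0.0768179 / 0.105457 ≈ 0.728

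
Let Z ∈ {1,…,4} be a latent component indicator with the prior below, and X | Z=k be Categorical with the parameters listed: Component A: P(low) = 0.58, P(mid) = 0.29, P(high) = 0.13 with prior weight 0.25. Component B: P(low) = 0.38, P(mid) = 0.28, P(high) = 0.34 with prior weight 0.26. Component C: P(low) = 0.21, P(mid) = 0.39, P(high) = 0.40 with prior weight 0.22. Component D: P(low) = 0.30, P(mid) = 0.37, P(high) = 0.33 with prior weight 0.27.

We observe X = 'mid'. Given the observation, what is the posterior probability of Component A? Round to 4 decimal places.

The responsibility of component k is P(Z=k) f_k(x) divided by Σ_j P(Z=j) f_j(x).
Categorical probabilities:
  p_A = 0.29
  p_B = 0.28
  p_C = 0.39
  p_D = 0.37
Multiply by the mixture weights:
  P(Z=A)·p_A = 0.25 × 0.29 = 0.0725
  P(Z=B)·p_B = 0.26 × 0.28 = 0.0728
  P(Z=C)·p_C = 0.22 × 0.39 = 0.0858
  P(Z=D)·p_D = 0.27 × 0.37 = 0.0999
Evidence: 0.0725 + 0.0728 + 0.0858 + 0.0999 = 0.331
P(Component A | x) ≈ 0.2190

0.2190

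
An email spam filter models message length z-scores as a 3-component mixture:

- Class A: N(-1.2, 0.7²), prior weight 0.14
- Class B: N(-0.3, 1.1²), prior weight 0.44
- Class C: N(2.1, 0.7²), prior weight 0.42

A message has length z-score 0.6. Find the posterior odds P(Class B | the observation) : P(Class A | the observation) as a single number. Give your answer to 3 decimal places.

Since P(k|x) ∝ w_k f_k(x), the posterior odds are w_i f_i(x) / (w_j f_j(x)).
Component likelihoods at x = 0.6:
  L_A = (1/(0.7·√(2π)))·exp(−(0.6−-1.2)²/(2·0.7²)) = 0.569918·exp(-3.30612) = 0.0208921
  L_B = (1/(1.1·√(2π)))·exp(−(0.6−-0.3)²/(2·1.1²)) = 0.362675·exp(-0.33471) = 0.25951
  L_C = (1/(0.7·√(2π)))·exp(−(0.6−2.1)²/(2·0.7²)) = 0.569918·exp(-2.29592) = 0.057373
0.114184 / 0.00292489 ≈ 39.039

39.039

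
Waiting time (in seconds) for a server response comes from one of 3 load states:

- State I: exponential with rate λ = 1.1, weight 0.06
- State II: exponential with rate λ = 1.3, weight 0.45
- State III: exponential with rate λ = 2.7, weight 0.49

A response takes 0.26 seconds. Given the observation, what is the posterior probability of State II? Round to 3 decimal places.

0.372

By Bayes' theorem, P(k | x) = π_k f_k(x) / Σ_j π_j f_j(x).
Component likelihoods at x = 0.26 seconds:
  f_I = 1.1·e^(−1.1·0.26) = 1.1·e^(−0.2860) = 0.826389
  f_II = 1.3·e^(−1.3·0.26) = 1.3·e^(−0.3380) = 0.927154
  f_III = 2.7·e^(−2.7·0.26) = 2.7·e^(−0.7020) = 1.3381
Multiply by the mixture weights:
  π_I·f_I = 0.06 × 0.826389 = 0.0495833
  π_II·f_II = 0.45 × 0.927154 = 0.417219
  π_III·f_III = 0.49 × 1.3381 = 0.65567
Normaliser: 0.0495833 + 0.417219 + 0.65567 = 1.12247
Responsibility of State II: 0.417219 / 1.12247 ≈ 0.372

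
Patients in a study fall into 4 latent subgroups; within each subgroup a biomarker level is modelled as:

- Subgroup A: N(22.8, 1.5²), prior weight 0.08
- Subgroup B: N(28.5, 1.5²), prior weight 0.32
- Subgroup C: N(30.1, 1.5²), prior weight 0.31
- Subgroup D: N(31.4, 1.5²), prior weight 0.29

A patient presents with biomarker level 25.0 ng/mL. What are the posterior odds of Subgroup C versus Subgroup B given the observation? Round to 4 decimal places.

The posterior odds equal the prior odds times the likelihood ratio: (w_i/w_j)·(f_i(x)/f_j(x)).
Component likelihoods at x = 25.0 ng/mL:
  L_A = 0.0907217
  L_B = 0.0174813
  L_C = 0.000821479
  L_D = 2.96329e-05
Odds = (0.31/0.32) × (0.000821479/0.0174813) = 0.96875 × 0.046992 ≈ 0.0455

0.0455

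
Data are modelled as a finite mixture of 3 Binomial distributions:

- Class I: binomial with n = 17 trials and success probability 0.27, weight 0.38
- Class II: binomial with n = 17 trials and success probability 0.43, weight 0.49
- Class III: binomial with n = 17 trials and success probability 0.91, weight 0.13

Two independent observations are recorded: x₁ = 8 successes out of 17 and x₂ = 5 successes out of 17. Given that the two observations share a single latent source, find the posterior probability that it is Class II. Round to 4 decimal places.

Apply Bayes' rule: the posterior for each component is proportional to its prior times its likelihood at x.
Since both observations come from the same component, the likelihood for component k is f_k(x₁)·f_k(x₂).
  L_I = [C(17,8)·0.27^8·0.73^9 = 24310·2.8243e-05·0.0588716 = 0.0404204] × [0.20335] = 0.00821948
  L_II = [C(17,8)·0.43^8·0.57^9 = 24310·0.00116882·0.00635146 = 0.180471] × [0.107002] = 0.0193107
  L_III = [C(17,8)·0.91^8·0.09^9 = 24310·0.470253·3.8742e-10 = 4.42893e-06] × [1.0906e-09] = 4.83021e-15
Prior × likelihood for each component:
  π_I·L_I = 0.38 × 0.00821948 = 0.0031234
  π_II·L_II = 0.49 × 0.0193107 = 0.00946222
  π_III·L_III = 0.13 × 4.83021e-15 = 6.27927e-16
Evidence: 0.0031234 + 0.00946222 + 6.27927e-16 = 0.0125856
Responsibility of Class II: 0.00946222 / 0.0125856 ≈ 0.7518

0.7518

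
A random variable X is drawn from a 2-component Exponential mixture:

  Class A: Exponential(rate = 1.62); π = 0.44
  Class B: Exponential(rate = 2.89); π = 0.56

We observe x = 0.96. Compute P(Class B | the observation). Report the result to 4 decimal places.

0.4015

P(component k | x) = π_k·f_k(x) / marginal(x), where marginal(x) = Σ_j π_j·f_j(x).
Component likelihoods at x = 0.96:
  L_A = 1.62·e^(−1.62·0.96) = 1.62·e^(−1.5552) = 0.342058
  L_B = 2.89·e^(−2.89·0.96) = 2.89·e^(−2.7744) = 0.180298
Weight by the priors:
  π_A·L_A = 0.44 × 0.342058 = 0.150506
  π_B·L_B = 0.56 × 0.180298 = 0.100967
Evidence: 0.150506 + 0.100967 = 0.251473
P(Class B | the observation) = 0.100967 / 0.251473 ≈ 0.4015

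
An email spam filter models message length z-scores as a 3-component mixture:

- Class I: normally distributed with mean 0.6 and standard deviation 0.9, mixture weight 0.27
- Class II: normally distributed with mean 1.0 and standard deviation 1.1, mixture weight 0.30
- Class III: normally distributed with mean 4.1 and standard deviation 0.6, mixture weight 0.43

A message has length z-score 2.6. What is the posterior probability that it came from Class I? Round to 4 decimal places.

P(component k | x) = π_k·f_k(x) / marginal(x), where marginal(x) = Σ_j π_j·f_j(x).
Component likelihoods at x = 2.6:
  L_I = (1/(0.9·√(2π)))·exp(−(2.6−0.6)²/(2·0.9²)) = 0.443269·exp(-2.46914) = 0.0375263
  L_II = (1/(1.1·√(2π)))·exp(−(2.6−1.0)²/(2·1.1²)) = 0.362675·exp(-1.05785) = 0.125921
  L_III = (1/(0.6·√(2π)))·exp(−(2.6−4.1)²/(2·0.6²)) = 0.664904·exp(-3.12500) = 0.0292138
Unnormalised posteriors:
  π_I·L_I = 0.27 × 0.0375263 = 0.0101321
  π_II·L_II = 0.30 × 0.125921 = 0.0377763
  π_III·L_III = 0.43 × 0.0292138 = 0.0125619
Evidence: 0.0101321 + 0.0377763 + 0.0125619 = 0.0604704
Responsibility of Class I: 0.0101321 / 0.0604704 ≈ 0.1676

0.1676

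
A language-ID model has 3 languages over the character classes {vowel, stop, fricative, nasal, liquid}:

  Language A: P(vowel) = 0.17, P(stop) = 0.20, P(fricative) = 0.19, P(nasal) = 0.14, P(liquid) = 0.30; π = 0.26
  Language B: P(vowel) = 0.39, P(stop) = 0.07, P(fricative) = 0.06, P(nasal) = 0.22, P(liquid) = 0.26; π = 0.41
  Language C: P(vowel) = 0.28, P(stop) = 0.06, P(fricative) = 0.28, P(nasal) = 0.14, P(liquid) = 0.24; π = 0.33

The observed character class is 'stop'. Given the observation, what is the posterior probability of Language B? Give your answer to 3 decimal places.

Apply Bayes' rule: the posterior for each component is proportional to its prior times its likelihood at x.
Categorical probabilities:
  f_A = 0.2
  f_B = 0.07
  f_C = 0.06
Weight by the priors:
  π_A·f_A = 0.26 × 0.2 = 0.052
  π_B·f_B = 0.41 × 0.07 = 0.0287
  π_C·f_C = 0.33 × 0.06 = 0.0198
Sum: 0.052 + 0.0287 + 0.0198 = 0.1005
Responsibility of Language B: 0.0287 / 0.1005 ≈ 0.286

0.286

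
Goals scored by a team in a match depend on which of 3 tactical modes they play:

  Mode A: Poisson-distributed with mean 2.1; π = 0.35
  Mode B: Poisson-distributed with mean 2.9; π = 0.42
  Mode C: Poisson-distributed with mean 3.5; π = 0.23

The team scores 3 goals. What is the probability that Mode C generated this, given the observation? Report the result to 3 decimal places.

P(component k | x) = w_k·f_k(x) / marginal(x), where marginal(x) = Σ_j w_j·f_j(x).
Component likelihoods at x = 3 goals:
  L_A = e^(−2.1)·2.1^3/3! = 0.189011
  L_B = e^(−2.9)·2.9^3/3! = 0.22366
  L_C = e^(−3.5)·3.5^3/3! = 0.215785
Weight by the priors:
  w_A·L_A = 0.35 × 0.189011 = 0.066154
  w_B·L_B = 0.42 × 0.22366 = 0.0939373
  w_C·L_C = 0.23 × 0.215785 = 0.0496307
Sum: 0.066154 + 0.0939373 + 0.0496307 = 0.209722
Responsibility of Mode C: 0.0496307 / 0.209722 ≈ 0.237

0.237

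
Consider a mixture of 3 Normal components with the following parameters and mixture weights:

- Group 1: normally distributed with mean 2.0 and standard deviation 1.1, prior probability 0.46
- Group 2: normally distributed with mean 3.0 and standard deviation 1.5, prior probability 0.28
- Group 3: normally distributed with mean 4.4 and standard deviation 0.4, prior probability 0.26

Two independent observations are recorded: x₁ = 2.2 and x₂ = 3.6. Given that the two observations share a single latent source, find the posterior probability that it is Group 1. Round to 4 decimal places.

By Bayes' theorem, P(k | x) = π_k f_k(x) / Σ_j π_j f_j(x).
Since both observations come from the same component, the likelihood for component k is f_k(x₁)·f_k(x₂).
  f_1 = [0.356729] × [0.125921] = 0.0449198
  f_2 = [0.230703] × [0.245513] = 0.0566406
  f_3 = [2.69244e-07] × [0.134977] = 3.63419e-08
Weight by the priors:
  π_1·f_1 = 0.46 × 0.0449198 = 0.0206631
  π_2·f_2 = 0.28 × 0.0566406 = 0.0158594
  π_3·f_3 = 0.26 × 3.63419e-08 = 9.44888e-09
Denominator: 0.0206631 + 0.0158594 + 9.44888e-09 = 0.0365225
Responsibility of Group 1: 0.0206631 / 0.0365225 ≈ 0.5658

0.5658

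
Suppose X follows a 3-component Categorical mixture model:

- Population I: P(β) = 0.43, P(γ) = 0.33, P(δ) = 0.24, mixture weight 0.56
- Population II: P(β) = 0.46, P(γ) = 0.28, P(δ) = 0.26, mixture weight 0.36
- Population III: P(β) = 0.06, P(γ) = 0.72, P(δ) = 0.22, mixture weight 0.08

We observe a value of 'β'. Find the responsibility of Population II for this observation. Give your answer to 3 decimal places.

0.403

Apply Bayes' rule: the posterior for each component is proportional to its prior times its likelihood at x.
Categorical probabilities:
  f_I = P(β | comp) = 0.43
  f_II = P(β | comp) = 0.46
  f_III = P(β | comp) = 0.06
Prior × likelihood for each component:
  π_I·f_I = 0.56 × 0.43 = 0.2408
  π_II·f_II = 0.36 × 0.46 = 0.1656
  π_III·f_III = 0.08 × 0.06 = 0.0048
Sum: 0.2408 + 0.1656 + 0.0048 = 0.4112
P(Population II | 'β') ≈ 0.403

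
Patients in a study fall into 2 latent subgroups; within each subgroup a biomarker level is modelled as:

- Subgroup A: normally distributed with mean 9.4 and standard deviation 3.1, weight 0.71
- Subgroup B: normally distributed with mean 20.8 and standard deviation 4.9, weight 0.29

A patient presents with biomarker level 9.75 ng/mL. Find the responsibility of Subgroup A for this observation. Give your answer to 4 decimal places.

P(component k | x) = π_k·f_k(x) / marginal(x), where marginal(x) = Σ_j π_j·f_j(x).
Component likelihoods at x = 9.75 ng/mL:
  p_A = (1/(3.1·√(2π)))·exp(−(9.75−9.4)²/(2·3.1²)) = 0.128691·exp(-0.00637) = 0.127873
  p_B = (1/(4.9·√(2π)))·exp(−(9.75−20.8)²/(2·4.9²)) = 0.081417·exp(-2.54274) = 0.00640346
Multiply by the mixture weights:
  π_A·p_A = 0.71 × 0.127873 = 0.0907901
  π_B·p_B = 0.29 × 0.00640346 = 0.001857
Evidence: 0.0907901 + 0.001857 = 0.0926472
So the posterior for Subgroup A is 0.0907901 / 0.0926472 ≈ 0.9800.

0.9800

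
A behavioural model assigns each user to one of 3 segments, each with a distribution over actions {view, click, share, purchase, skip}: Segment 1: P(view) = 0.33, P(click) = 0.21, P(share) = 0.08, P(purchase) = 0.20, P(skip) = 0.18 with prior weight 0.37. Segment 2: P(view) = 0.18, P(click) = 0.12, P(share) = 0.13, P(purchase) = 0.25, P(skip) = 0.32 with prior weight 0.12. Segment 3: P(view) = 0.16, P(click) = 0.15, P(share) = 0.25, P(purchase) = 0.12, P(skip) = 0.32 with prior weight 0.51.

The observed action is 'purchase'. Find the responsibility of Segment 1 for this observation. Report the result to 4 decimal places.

0.4479

The responsibility of component k is π_k f_k(x) divided by Σ_j π_j f_j(x).
Component likelihoods at x = 'purchase':
  p_1 = P(purchase | comp) = 0.20
  p_2 = P(purchase | comp) = 0.25
  p_3 = P(purchase | comp) = 0.12
Multiply by the mixture weights:
  π_1·p_1 = 0.37 × 0.2 = 0.074
  π_2·p_2 = 0.12 × 0.25 = 0.03
  π_3·p_3 = 0.51 × 0.12 = 0.0612
Evidence: 0.074 + 0.03 + 0.0612 = 0.1652
So the posterior for Segment 1 is 0.074 / 0.1652 ≈ 0.4479.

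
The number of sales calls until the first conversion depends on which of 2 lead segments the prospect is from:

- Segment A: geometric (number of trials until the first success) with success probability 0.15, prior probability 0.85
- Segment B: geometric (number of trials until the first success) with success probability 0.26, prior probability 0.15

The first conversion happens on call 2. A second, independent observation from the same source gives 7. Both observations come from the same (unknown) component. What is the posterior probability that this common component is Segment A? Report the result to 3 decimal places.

Apply Bayes' rule: the posterior for each component is proportional to its prior times its likelihood at x.
Since both observations come from the same component, the likelihood for component k is f_k(x₁)·f_k(x₂).
  p_A = [0.1275] × [0.0565724] = 0.00721298
  p_B = [0.1924] × [0.0426937] = 0.00821427
Unnormalised posteriors:
  P(Z=A)·p_A = 0.85 × 0.00721298 = 0.00613104
  P(Z=B)·p_B = 0.15 × 0.00821427 = 0.00123214
Denominator: 0.00613104 + 0.00123214 = 0.00736318
So the posterior for Segment A is 0.00613104 / 0.00736318 ≈ 0.833.

0.833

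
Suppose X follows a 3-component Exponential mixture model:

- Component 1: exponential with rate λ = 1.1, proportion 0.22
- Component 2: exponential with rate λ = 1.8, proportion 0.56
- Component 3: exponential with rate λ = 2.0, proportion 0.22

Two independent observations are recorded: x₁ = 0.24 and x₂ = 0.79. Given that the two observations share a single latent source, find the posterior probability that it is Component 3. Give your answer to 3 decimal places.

Apply Bayes' rule: the posterior for each component is proportional to its prior times its likelihood at x.
Since both observations come from the same component, the likelihood for component k is f_k(x₁)·f_k(x₂).
  L_1 = [1.1·e^(−1.1·0.24) = 1.1·e^(−0.2640) = 0.844771] × [0.461308] = 0.389699
  L_2 = [1.8·e^(−1.8·0.24) = 1.8·e^(−0.4320) = 1.16858] × [0.434216] = 0.507415
  L_3 = [2.0·e^(−2.0·0.24) = 2.0·e^(−0.4800) = 1.23757] × [0.41195] = 0.509816
Unnormalised posteriors:
  π_1·L_1 = 0.22 × 0.389699 = 0.0857339
  π_2·L_2 = 0.56 × 0.507415 = 0.284152
  π_3·L_3 = 0.22 × 0.509816 = 0.112159
Marginal: 0.0857339 + 0.284152 + 0.112159 = 0.482046
So the posterior for Component 3 is 0.112159 / 0.482046 ≈ 0.233.

0.233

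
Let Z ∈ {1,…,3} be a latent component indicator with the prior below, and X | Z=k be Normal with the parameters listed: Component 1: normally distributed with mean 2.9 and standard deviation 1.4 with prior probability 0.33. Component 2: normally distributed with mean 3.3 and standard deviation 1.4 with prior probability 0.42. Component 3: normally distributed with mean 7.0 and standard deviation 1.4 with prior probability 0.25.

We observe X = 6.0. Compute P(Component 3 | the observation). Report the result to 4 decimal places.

0.6737

Apply Bayes' rule: the posterior for each component is proportional to its prior times its likelihood at x.
Normal densities:
  f_1 = (1/(1.4·√(2π)))·exp(−(6.0−2.9)²/(2·1.4²)) = 0.284959·exp(-2.45153) = 0.0245525
  f_2 = (1/(1.4·√(2π)))·exp(−(6.0−3.3)²/(2·1.4²)) = 0.284959·exp(-1.85969) = 0.0443739
  f_3 = (1/(1.4·√(2π)))·exp(−(6.0−7.0)²/(2·1.4²)) = 0.284959·exp(-0.25510) = 0.220797
Weight by the priors:
  π_1·f_1 = 0.33 × 0.0245525 = 0.00810233
  π_2·f_2 = 0.42 × 0.0443739 = 0.018637
  π_3·f_3 = 0.25 × 0.220797 = 0.0551992
Sum: 0.00810233 + 0.018637 + 0.0551992 = 0.0819385
P(Component 3 | data) ≈ 0.6737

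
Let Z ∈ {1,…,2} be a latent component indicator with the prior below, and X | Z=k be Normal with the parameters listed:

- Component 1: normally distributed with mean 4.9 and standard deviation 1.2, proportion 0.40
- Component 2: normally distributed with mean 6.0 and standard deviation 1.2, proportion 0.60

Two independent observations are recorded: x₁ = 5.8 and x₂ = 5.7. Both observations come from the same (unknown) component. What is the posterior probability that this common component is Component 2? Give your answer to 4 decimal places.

0.7035

Apply Bayes' rule: the posterior for each component is proportional to its prior times its likelihood at x.
Since both observations come from the same component, the likelihood for component k is f_k(x₁)·f_k(x₂).
  L_1 = [(1/(1.2·√(2π)))·exp(−(5.8−4.9)²/(2·1.2²)) = 0.332452·exp(-0.28125) = 0.250948] × [0.266207] = 0.066804
  L_2 = [(1/(1.2·√(2π)))·exp(−(5.8−6.0)²/(2·1.2²)) = 0.332452·exp(-0.01389) = 0.327866] × [0.322223] = 0.105646
Weight by the priors:
  w_1·L_1 = 0.40 × 0.066804 = 0.0267216
  w_2·L_2 = 0.60 × 0.105646 = 0.0633877
Marginal: 0.0267216 + 0.0633877 = 0.0901093
Responsibility of Component 2: 0.0633877 / 0.0901093 ≈ 0.7035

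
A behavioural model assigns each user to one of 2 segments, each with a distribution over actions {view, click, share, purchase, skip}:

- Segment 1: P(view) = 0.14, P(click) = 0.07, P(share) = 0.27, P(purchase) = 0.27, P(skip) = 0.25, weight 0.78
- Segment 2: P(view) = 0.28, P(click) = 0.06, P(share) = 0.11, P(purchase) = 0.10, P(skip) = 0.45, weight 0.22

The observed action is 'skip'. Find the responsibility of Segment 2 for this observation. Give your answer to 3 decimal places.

The responsibility of component k is π_k f_k(x) divided by Σ_j π_j f_j(x).
Component likelihoods at x = 'skip':
  f_1 = 0.25
  f_2 = 0.45
Multiply by the mixture weights:
  π_1·f_1 = 0.78 × 0.25 = 0.195
  π_2·f_2 = 0.22 × 0.45 = 0.099
Marginal: 0.195 + 0.099 = 0.294
P(Segment 2 | data) = 0.099 / 0.294 ≈ 0.337

0.337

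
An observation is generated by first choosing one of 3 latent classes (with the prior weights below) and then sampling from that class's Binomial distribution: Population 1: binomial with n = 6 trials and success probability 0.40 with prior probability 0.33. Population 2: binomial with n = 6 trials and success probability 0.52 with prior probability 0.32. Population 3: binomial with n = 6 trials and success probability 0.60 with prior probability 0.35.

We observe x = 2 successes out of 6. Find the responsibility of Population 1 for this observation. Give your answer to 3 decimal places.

Posterior ∝ prior × likelihood, so P(k | x) ∝ π_k f_k(x); normalise over all components.
Evaluate each component's likelihood at the observed value:
  p_1 = 0.31104
  p_2 = 0.215309
  p_3 = 0.13824
Multiply by the mixture weights:
  π_1·p_1 = 0.33 × 0.31104 = 0.102643
  π_2·p_2 = 0.32 × 0.215309 = 0.068899
  π_3·p_3 = 0.35 × 0.13824 = 0.048384
Evidence: 0.102643 + 0.068899 + 0.048384 = 0.219926
P(Population 1 | the observation) = 0.102643 / 0.219926 ≈ 0.467

0.467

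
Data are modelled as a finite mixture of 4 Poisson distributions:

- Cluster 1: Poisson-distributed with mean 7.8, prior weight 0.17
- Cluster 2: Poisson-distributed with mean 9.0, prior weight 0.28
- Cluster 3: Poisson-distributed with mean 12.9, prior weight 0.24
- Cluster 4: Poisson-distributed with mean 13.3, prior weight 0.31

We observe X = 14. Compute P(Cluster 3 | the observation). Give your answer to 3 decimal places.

By Bayes' theorem, P(k | x) = π_k f_k(x) / Σ_j π_j f_j(x).
Poisson probabilities:
  L_1 = 0.0145017
  L_2 = 0.0323844
  L_3 = 0.101263
  L_4 = 0.104087
Unnormalised posteriors:
  π_1·L_1 = 0.17 × 0.0145017 = 0.00246529
  π_2·L_2 = 0.28 × 0.0323844 = 0.00906764
  π_3·L_3 = 0.24 × 0.101263 = 0.024303
  π_4·L_4 = 0.31 × 0.104087 = 0.0322671
Evidence: 0.00246529 + 0.00906764 + 0.024303 + 0.0322671 = 0.068103
So the posterior for Cluster 3 is 0.024303 / 0.068103 ≈ 0.357.

0.357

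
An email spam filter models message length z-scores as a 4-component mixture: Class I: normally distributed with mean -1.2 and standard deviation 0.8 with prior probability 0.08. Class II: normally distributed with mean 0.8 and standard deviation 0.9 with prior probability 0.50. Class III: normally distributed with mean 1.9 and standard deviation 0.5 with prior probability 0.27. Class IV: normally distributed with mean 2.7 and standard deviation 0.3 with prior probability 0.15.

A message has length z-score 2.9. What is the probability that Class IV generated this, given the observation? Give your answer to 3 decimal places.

Apply Bayes' rule: the posterior for each component is proportional to its prior times its likelihood at x.
Normal densities:
  f_I = 9.86988e-07
  f_II = 0.0291354
  f_III = 0.107982
  f_IV = 1.06483
Weight by the priors:
  P(Z=I)·f_I = 0.08 × 9.86988e-07 = 7.89591e-08
  P(Z=II)·f_II = 0.50 × 0.0291354 = 0.0145677
  P(Z=III)·f_III = 0.27 × 0.107982 = 0.0291551
  P(Z=IV)·f_IV = 0.15 × 1.06483 = 0.159724
Sum: 7.89591e-08 + 0.0145677 + 0.0291551 + 0.159724 = 0.203447
P(Class IV | x) = 0.159724 / 0.203447 ≈ 0.785

0.785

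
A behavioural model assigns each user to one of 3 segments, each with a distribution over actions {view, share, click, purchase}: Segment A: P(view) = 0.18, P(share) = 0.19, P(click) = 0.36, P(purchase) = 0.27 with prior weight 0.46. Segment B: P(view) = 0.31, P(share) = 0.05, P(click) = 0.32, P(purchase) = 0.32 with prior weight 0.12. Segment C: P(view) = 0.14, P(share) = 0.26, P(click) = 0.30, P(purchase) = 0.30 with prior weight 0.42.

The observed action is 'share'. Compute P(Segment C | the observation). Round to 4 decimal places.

The responsibility of component k is P(Z=k) f_k(x) divided by Σ_j P(Z=j) f_j(x).
Component likelihoods at x = 'share':
  p_A = P(share | comp) = 0.19
  p_B = P(share | comp) = 0.05
  p_C = P(share | comp) = 0.26
Prior × likelihood for each component:
  P(Z=A)·p_A = 0.46 × 0.19 = 0.0874
  P(Z=B)·p_B = 0.12 × 0.05 = 0.006
  P(Z=C)·p_C = 0.42 × 0.26 = 0.1092
Evidence: 0.0874 + 0.006 + 0.1092 = 0.2026
Responsibility of Segment C: 0.1092 / 0.2026 ≈ 0.5390

0.5390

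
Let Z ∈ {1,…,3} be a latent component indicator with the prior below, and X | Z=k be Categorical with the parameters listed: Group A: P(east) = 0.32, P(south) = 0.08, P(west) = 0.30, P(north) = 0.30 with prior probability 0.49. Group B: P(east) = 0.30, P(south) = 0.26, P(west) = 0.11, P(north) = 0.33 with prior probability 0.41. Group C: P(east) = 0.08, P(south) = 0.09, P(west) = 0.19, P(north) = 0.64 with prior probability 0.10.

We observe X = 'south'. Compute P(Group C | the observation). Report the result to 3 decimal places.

0.058

By Bayes' theorem, P(k | x) = π_k f_k(x) / Σ_j π_j f_j(x).
Component likelihoods at x = 'south':
  L_A = 0.08
  L_B = 0.26
  L_C = 0.09
Weight by the priors:
  π_A·L_A = 0.49 × 0.08 = 0.0392
  π_B·L_B = 0.41 × 0.26 = 0.1066
  π_C·L_C = 0.10 × 0.09 = 0.009
Evidence: 0.0392 + 0.1066 + 0.009 = 0.1548
Responsibility of Group C: 0.009 / 0.1548 ≈ 0.058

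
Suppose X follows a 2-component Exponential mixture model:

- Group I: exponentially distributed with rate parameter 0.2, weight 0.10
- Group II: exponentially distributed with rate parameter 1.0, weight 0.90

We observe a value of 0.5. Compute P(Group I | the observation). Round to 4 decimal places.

0.0321

Posterior ∝ prior × likelihood, so P(k | x) ∝ π_k f_k(x); normalise over all components.
Evaluate each component's likelihood at the observed value:
  f_I = 0.2·e^(−0.2·0.5) = 0.2·e^(−0.1000) = 0.180967
  f_II = 1.0·e^(−1.0·0.5) = 1.0·e^(−0.5000) = 0.606531
Weight by the priors:
  π_I·f_I = 0.10 × 0.180967 = 0.0180967
  π_II·f_II = 0.90 × 0.606531 = 0.545878
Denominator: 0.0180967 + 0.545878 = 0.563974
P(Group I | data) ≈ 0.0321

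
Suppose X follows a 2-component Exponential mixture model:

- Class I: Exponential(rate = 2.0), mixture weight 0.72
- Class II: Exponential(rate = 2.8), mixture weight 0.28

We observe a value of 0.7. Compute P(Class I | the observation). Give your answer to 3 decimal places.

0.763

P(component k | x) = π_k·f_k(x) / marginal(x), where marginal(x) = Σ_j π_j·f_j(x).
Evaluate each component's likelihood at the observed value:
  f_I = 2.0·e^(−2.0·0.7) = 2.0·e^(−1.4000) = 0.493194
  f_II = 2.8·e^(−2.8·0.7) = 2.8·e^(−1.9600) = 0.394404
Prior × likelihood for each component:
  π_I·f_I = 0.72 × 0.493194 = 0.3551
  π_II·f_II = 0.28 × 0.394404 = 0.110433
Evidence: 0.3551 + 0.110433 = 0.465533
P(Class I | x) ≈ 0.763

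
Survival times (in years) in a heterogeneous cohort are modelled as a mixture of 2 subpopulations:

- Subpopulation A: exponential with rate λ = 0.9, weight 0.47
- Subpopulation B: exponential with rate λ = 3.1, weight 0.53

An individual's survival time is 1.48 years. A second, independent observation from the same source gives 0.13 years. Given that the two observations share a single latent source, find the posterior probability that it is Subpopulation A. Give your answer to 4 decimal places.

The responsibility of component k is π_k f_k(x) divided by Σ_j π_j f_j(x).
Since both observations come from the same component, the likelihood for component k is f_k(x₁)·f_k(x₂).
  L_A = [0.9·e^(−0.9·1.48) = 0.9·e^(−1.3320) = 0.237554] × [0.800627] = 0.190192
  L_B = [3.1·e^(−3.1·1.48) = 3.1·e^(−4.5880) = 0.0315369] × [2.07177] = 0.0653371
Weight by the priors:
  π_A·L_A = 0.47 × 0.190192 = 0.0893903
  π_B·L_B = 0.53 × 0.0653371 = 0.0346286
Denominator: 0.0893903 + 0.0346286 = 0.124019
So the posterior for Subpopulation A is 0.0893903 / 0.124019 ≈ 0.7208.

0.7208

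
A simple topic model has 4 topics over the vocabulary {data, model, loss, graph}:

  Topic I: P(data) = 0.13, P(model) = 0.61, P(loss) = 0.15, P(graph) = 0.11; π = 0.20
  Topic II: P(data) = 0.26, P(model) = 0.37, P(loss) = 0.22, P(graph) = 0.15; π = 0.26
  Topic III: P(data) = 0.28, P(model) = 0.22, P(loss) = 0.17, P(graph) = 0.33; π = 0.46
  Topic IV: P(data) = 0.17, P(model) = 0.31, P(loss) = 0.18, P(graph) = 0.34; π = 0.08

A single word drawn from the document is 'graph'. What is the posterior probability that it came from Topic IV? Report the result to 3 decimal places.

Posterior ∝ prior × likelihood, so P(k | x) ∝ π_k f_k(x); normalise over all components.
Component likelihoods at x = 'graph':
  L_I = P(graph | comp) = 0.11
  L_II = P(graph | comp) = 0.15
  L_III = P(graph | comp) = 0.33
  L_IV = P(graph | comp) = 0.34
Unnormalised posteriors:
  π_I·L_I = 0.20 × 0.11 = 0.022
  π_II·L_II = 0.26 × 0.15 = 0.039
  π_III·L_III = 0.46 × 0.33 = 0.1518
  π_IV·L_IV = 0.08 × 0.34 = 0.0272
Denominator: 0.022 + 0.039 + 0.1518 + 0.0272 = 0.24
Responsibility of Topic IV: 0.0272 / 0.24 ≈ 0.113

0.113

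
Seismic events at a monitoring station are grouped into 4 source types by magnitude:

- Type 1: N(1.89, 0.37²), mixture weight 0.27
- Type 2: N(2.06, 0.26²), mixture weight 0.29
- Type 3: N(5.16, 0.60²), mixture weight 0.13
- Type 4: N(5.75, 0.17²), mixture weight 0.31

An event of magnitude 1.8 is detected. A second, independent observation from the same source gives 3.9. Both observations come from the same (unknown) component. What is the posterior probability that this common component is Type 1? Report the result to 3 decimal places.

The responsibility of component k is π_k f_k(x) divided by Σ_j π_j f_j(x).
Since both observations come from the same component, the likelihood for component k is f_k(x₁)·f_k(x₂).
  p_1 = [(1/(0.37·√(2π)))·exp(−(1.8−1.89)²/(2·0.37²)) = 1.078222·exp(-0.02958) = 1.04679] × [4.2112e-07] = 4.40825e-07
  p_2 = [(1/(0.26·√(2π)))·exp(−(1.8−2.06)²/(2·0.26²)) = 1.534393·exp(-0.50000) = 0.930657] × [2.0445e-11] = 1.90272e-11
  p_3 = [(1/(0.60·√(2π)))·exp(−(1.8−5.16)²/(2·0.60²)) = 0.664904·exp(-15.68000) = 1.03044e-07] × [0.073306] = 7.55372e-09
  p_4 = [(1/(0.17·√(2π)))·exp(−(1.8−5.75)²/(2·0.17²)) = 2.346719·exp(-269.93945) = 1.37167e-117] × [4.5151e-26] = 6.19322e-143
Weight by the priors:
  π_1·p_1 = 0.27 × 4.40825e-07 = 1.19023e-07
  π_2·p_2 = 0.29 × 1.90272e-11 = 5.5179e-12
  π_3·p_3 = 0.13 × 7.55372e-09 = 9.81983e-10
  π_4·p_4 = 0.31 × 6.19322e-143 = 1.9199e-143
Normaliser: 1.19023e-07 + 5.5179e-12 + 9.81983e-10 + 1.9199e-143 = 1.2001e-07
Responsibility of Type 1: 1.19023e-07 / 1.2001e-07 ≈ 0.992

0.992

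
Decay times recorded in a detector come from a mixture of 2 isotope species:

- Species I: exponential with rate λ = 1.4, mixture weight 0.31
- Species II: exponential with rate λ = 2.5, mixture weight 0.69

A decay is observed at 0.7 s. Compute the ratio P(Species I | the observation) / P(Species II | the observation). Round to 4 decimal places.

0.5434

Since P(k|x) ∝ π_k f_k(x), the posterior odds are π_i f_i(x) / (π_j f_j(x)).
Exponential densities:
  f_I = 1.4·e^(−1.4·0.7) = 1.4·e^(−0.9800) = 0.525436
  f_II = 2.5·e^(−2.5·0.7) = 2.5·e^(−1.7500) = 0.434435
Posterior odds = (π_I·f_I) / (π_II·f_II) = (0.31·0.525436) / (0.69·0.434435) = 0.162885 / 0.29976 ≈ 0.5434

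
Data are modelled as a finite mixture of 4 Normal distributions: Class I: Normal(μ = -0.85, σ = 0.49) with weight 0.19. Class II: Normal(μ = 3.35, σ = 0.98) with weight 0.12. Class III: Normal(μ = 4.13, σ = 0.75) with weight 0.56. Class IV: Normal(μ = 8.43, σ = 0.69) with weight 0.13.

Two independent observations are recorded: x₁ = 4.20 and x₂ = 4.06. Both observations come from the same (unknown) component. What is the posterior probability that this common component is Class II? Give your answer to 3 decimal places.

Posterior ∝ prior × likelihood, so P(k | x) ∝ w_k f_k(x); normalise over all components.
Since both observations come from the same component, the likelihood for component k is f_k(x₁)·f_k(x₂).
  p_I = [7.01727e-24] × [1.28017e-22] = 8.9833e-46
  p_II = [0.279464] × [0.313117] = 0.087505
  p_III = [0.529611] × [0.529611] = 0.280488
  p_IV = [3.99193e-09] × [1.12731e-09] = 4.50015e-18
Multiply by the mixture weights:
  w_I·p_I = 0.19 × 8.9833e-46 = 1.70683e-46
  w_II·p_II = 0.12 × 0.087505 = 0.0105006
  w_III·p_III = 0.56 × 0.280488 = 0.157073
  w_IV·p_IV = 0.13 × 4.50015e-18 = 5.8502e-19
Sum: 1.70683e-46 + 0.0105006 + 0.157073 + 5.8502e-19 = 0.167574
Responsibility of Class II: 0.0105006 / 0.167574 ≈ 0.063

0.063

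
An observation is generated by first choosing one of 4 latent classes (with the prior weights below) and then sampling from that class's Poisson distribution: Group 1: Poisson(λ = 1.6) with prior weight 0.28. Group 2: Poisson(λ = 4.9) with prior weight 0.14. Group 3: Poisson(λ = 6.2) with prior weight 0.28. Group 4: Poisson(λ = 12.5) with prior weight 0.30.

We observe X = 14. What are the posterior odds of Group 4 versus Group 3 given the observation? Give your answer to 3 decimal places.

The posterior odds equal the prior odds times the likelihood ratio: (w_i/w_j)·(f_i(x)/f_j(x)).
Component likelihoods at x = 14:
  f_1 = e^(−1.6)·1.6^14/14! = 1.66878e-09
  f_2 = e^(−4.9)·4.9^14/14! = 0.000392911
  f_3 = e^(−6.2)·6.2^14/14! = 0.00288702
  f_4 = e^(−12.5)·12.5^14/14! = 0.0971965
Posterior odds = (w_4·f_4) / (w_3·f_3) = (0.30·0.0971965) / (0.28·0.00288702) = 0.029159 / 0.000808365 ≈ 36.072

36.072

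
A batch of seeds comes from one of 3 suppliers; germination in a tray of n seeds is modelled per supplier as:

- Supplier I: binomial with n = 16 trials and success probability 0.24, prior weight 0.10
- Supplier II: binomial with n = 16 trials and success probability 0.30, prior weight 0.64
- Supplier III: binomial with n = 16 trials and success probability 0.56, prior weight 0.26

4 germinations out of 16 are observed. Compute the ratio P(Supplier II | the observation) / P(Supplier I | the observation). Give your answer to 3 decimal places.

Posterior odds = (π_i f_i(x)) / (π_j f_j(x)); the normalising sum cancels.
Component likelihoods at x = 4 germinations out of 16:
  L_I = 0.224223
  L_II = 0.204048
  L_III = 0.00942444
0.130591 / 0.0224223 ≈ 5.824

5.824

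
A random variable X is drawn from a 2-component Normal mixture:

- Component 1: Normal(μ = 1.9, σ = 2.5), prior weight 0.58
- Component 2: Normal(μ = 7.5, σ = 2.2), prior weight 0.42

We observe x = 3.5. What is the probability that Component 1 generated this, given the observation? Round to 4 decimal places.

0.8379

By Bayes' theorem, P(k | x) = P(Z=k) f_k(x) / Σ_j P(Z=j) f_j(x).
Evaluate each component's likelihood at the observed value:
  p_1 = (1/(2.5·√(2π)))·exp(−(3.5−1.9)²/(2·2.5²)) = 0.159577·exp(-0.20480) = 0.130025
  p_2 = (1/(2.2·√(2π)))·exp(−(3.5−7.5)²/(2·2.2²)) = 0.181337·exp(-1.65289) = 0.0347252
Unnormalised posteriors:
  P(Z=1)·p_1 = 0.58 × 0.130025 = 0.0754144
  P(Z=2)·p_2 = 0.42 × 0.0347252 = 0.0145846
Evidence: 0.0754144 + 0.0145846 = 0.089999
Responsibility of Component 1: 0.0754144 / 0.089999 ≈ 0.8379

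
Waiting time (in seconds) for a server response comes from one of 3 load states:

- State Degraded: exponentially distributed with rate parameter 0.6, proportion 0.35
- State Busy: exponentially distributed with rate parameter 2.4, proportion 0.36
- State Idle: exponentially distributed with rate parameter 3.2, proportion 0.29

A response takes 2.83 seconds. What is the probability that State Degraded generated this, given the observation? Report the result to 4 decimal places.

Apply Bayes' rule: the posterior for each component is proportional to its prior times its likelihood at x.
Component likelihoods at x = 2.83 seconds:
  L_Degraded = 0.6·e^(−0.6·2.83) = 0.6·e^(−1.6980) = 0.10983
  L_Busy = 2.4·e^(−2.4·2.83) = 2.4·e^(−6.7920) = 0.00269453
  L_Idle = 3.2·e^(−3.2·2.83) = 3.2·e^(−9.0560) = 0.000373404
Prior × likelihood for each component:
  w_Degraded·L_Degraded = 0.35 × 0.10983 = 0.0384403
  w_Busy·L_Busy = 0.36 × 0.00269453 = 0.000970031
  w_Idle·L_Idle = 0.29 × 0.000373404 = 0.000108287
Evidence: 0.0384403 + 0.000970031 + 0.000108287 = 0.0395187
P(State Degraded | x) ≈ 0.9727

0.9727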